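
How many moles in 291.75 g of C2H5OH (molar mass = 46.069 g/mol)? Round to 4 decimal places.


n = mass / M
n = 291.75 / 46.069
n = 6.33289197 mol, rounded to 4 dp:

6.3329 mol


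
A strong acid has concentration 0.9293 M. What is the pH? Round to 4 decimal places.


A strong acid dissociates completely, so [H+] equals the given concentration.
pH = -log10([H+]) = -log10(0.9293)
pH = 0.03184406, rounded to 4 dp:

0.0318


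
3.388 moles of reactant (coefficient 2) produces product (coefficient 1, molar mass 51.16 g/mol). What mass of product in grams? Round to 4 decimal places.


Use the coefficient ratio to convert reactant moles to product moles, then multiply by the product's molar mass.
moles_P = moles_R * (coeff_P / coeff_R) = 3.388 * (1/2) = 1.694
mass_P = moles_P * M_P = 1.694 * 51.16
mass_P = 86.66504 g, rounded to 4 dp:

86.6650 g


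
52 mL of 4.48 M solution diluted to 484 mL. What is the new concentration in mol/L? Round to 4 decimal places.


Dilution: M1*V1 = M2*V2, solve for M2.
M2 = M1*V1 / V2
M2 = 4.48 * 52 / 484
M2 = 232.96 / 484
M2 = 0.48132231 mol/L, rounded to 4 dp:

0.4813 mol/L


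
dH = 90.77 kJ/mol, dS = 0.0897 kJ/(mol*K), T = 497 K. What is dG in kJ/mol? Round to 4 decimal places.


Gibbs: dG = dH - T*dS (consistent units, dS already in kJ/(mol*K)).
T*dS = 497 * 0.0897 = 44.5809
dG = 90.77 - (44.5809)
dG = 46.1891 kJ/mol, rounded to 4 dp:

46.1891 kJ/mol


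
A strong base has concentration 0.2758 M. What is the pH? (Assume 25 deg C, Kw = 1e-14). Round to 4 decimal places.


A strong base dissociates completely, so [OH-] equals the given concentration.
pOH = -log10([OH-]) = -log10(0.2758) = 0.559406
pH = 14 - pOH = 14 - 0.559406
pH = 13.440594, rounded to 4 dp:

13.4406


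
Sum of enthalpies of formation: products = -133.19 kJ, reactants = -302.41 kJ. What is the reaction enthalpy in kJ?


dH_rxn = sum(dH_f products) - sum(dH_f reactants)
dH_rxn = -133.19 - (-302.41)
dH_rxn = 169.22 kJ:

169.22 kJ


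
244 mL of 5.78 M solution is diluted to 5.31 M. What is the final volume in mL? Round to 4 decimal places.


Dilution: M1*V1 = M2*V2, solve for V2.
V2 = M1*V1 / M2
V2 = 5.78 * 244 / 5.31
V2 = 1410.32 / 5.31
V2 = 265.59698682 mL, rounded to 4 dp:

265.5970 mL


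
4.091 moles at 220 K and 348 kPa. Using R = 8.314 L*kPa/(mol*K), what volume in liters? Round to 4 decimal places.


PV = nRT, solve for V = nRT / P.
nRT = 4.091 * 8.314 * 220 = 7482.7663
V = 7482.7663 / 348
V = 21.50220201 L, rounded to 4 dp:

21.5022 L


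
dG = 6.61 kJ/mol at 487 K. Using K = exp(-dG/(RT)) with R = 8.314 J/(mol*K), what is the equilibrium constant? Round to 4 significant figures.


dG is in kJ/mol; multiply by 1000 to match R in J/(mol*K).
RT = 8.314 * 487 = 4048.918 J/mol
exponent = -dG*1000 / (RT) = -(6.61*1000) / 4048.918 = -1.63253491
K = exp(-1.63253491)
K = 0.19543354, rounded to 4 significant figures:

0.1954


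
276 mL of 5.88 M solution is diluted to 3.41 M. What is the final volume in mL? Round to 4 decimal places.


Dilution: M1*V1 = M2*V2, solve for V2.
V2 = M1*V1 / M2
V2 = 5.88 * 276 / 3.41
V2 = 1622.88 / 3.41
V2 = 475.91788856 mL, rounded to 4 dp:

475.9179 mL


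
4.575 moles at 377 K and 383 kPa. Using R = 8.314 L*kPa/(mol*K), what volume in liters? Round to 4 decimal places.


PV = nRT, solve for V = nRT / P.
nRT = 4.575 * 8.314 * 377 = 14339.7793
V = 14339.7793 / 383
V = 37.44067702 L, rounded to 4 dp:

37.4407 L


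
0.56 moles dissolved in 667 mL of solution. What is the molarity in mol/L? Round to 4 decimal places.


Convert volume to liters: V_L = V_mL / 1000.
V_L = 667 / 1000 = 0.667 L
M = n / V_L = 0.56 / 0.667
M = 0.83958021 mol/L, rounded to 4 dp:

0.8396 mol/L


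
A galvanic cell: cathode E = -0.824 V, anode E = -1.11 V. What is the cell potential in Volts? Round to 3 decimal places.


Standard cell potential: E_cell = E_cathode - E_anode.
E_cell = -0.824 - (-1.11)
E_cell = 0.286 V, rounded to 3 dp:

0.286 V


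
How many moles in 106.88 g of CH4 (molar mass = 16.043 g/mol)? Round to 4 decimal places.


n = mass / M
n = 106.88 / 16.043
n = 6.66209562 mol, rounded to 4 dp:

6.6621 mol


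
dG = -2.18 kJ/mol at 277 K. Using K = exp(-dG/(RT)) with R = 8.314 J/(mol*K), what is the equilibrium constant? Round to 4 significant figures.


dG is in kJ/mol; multiply by 1000 to match R in J/(mol*K).
RT = 8.314 * 277 = 2302.978 J/mol
exponent = -dG*1000 / (RT) = -(-2.18*1000) / 2302.978 = 0.94660045
K = exp(0.94660045)
K = 2.5769343, rounded to 4 significant figures:

2.577


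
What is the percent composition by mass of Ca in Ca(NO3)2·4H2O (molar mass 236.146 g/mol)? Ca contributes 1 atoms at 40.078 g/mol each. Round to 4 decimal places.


pct = 100 * (n_elem * M_elem) / M_total
mass_contribution = 1 * 40.078 = 40.078 g/mol
pct = 100 * 40.078 / 236.146
pct = 16.97170395 %, rounded to 4 dp:

16.9717 %


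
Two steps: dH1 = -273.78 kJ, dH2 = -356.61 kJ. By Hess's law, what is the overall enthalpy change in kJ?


Hess's law: enthalpy is a state function, so add the step enthalpies.
dH_total = dH1 + dH2 = -273.78 + (-356.61)
dH_total = -630.39 kJ:

-630.39 kJ


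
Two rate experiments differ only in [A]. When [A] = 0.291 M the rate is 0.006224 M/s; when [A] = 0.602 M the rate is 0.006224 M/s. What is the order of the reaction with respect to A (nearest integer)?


Rate is proportional to [A]^n, so rate2/rate1 = ([A]2/[A]1)^n. Take logs to solve for n.
rate2/rate1 = 0.006224 / 0.006224 = 1.0
[A]2/[A]1 = 0.602 / 0.291 = 2.0687
n = ln(1.0) / ln(2.0687) = 0.0
Nearest integer order:

0


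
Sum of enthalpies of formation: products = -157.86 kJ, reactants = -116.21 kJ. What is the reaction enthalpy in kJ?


dH_rxn = sum(dH_f products) - sum(dH_f reactants)
dH_rxn = -157.86 - (-116.21)
dH_rxn = -41.65 kJ:

-41.65 kJ


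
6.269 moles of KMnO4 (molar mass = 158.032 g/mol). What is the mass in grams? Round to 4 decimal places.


mass = n * M
mass = 6.269 * 158.032
mass = 990.702608 g, rounded to 4 dp:

990.7026 g


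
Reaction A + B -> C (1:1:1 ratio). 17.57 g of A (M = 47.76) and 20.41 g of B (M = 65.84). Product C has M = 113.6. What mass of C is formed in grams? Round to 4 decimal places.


Find moles of each reactant; the smaller value is the limiting reagent in a 1:1:1 reaction, so moles_C equals moles of the limiter.
n_A = mass_A / M_A = 17.57 / 47.76 = 0.367881 mol
n_B = mass_B / M_B = 20.41 / 65.84 = 0.309994 mol
Limiting reagent: B (smaller), n_limiting = 0.309994 mol
mass_C = n_limiting * M_C = 0.309994 * 113.6
mass_C = 35.2153184 g, rounded to 4 dp:

35.2153 g


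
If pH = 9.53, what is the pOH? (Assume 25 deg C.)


At 25 deg C, pH + pOH = 14.
pOH = 14 - pH = 14 - 9.53
pOH = 4.47:

4.47


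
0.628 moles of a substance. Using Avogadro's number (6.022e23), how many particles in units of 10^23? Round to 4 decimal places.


N = n * NA, then divide by 1e23 for the requested units.
N / 1e23 = n * 6.022
N / 1e23 = 0.628 * 6.022
N / 1e23 = 3.781816, rounded to 4 dp:

3.7818


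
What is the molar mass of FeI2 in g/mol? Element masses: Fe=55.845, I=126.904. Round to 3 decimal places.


M = sum(count * atomic_mass) over atoms.
M = 1*55.845 + 2*126.904
M = 55.845 + 253.808
M = 309.653 g/mol, rounded to 3 dp:

309.653 g/mol


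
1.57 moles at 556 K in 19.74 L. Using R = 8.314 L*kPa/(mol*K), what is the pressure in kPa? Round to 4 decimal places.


PV = nRT, solve for P = nRT / V.
nRT = 1.57 * 8.314 * 556 = 7257.4569
P = 7257.4569 / 19.74
P = 367.65232523 kPa, rounded to 4 dp:

367.6523 kPa


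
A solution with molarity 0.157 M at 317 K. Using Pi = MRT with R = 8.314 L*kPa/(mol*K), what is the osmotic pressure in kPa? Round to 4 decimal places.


Osmotic pressure (van't Hoff): Pi = M*R*T.
RT = 8.314 * 317 = 2635.538
Pi = 0.157 * 2635.538
Pi = 413.779466 kPa, rounded to 4 dp:

413.7795 kPa


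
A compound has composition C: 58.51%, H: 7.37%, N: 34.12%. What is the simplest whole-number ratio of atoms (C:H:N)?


Assume 100 g of compound, divide each mass% by atomic mass to get moles, then normalize by the smallest to get a raw atom ratio.
Moles per 100 g: C: 58.51/12.011 = 4.8714, H: 7.37/1.008 = 7.3115, N: 34.12/14.007 = 2.4359
Raw ratio (divide by min = 2.4359): C: 2.0, H: 3.002, N: 1.0
Multiply by 1 to clear fractions: C: 2.0 ~= 2, H: 3.002 ~= 3, N: 1.0 ~= 1
Reduce by GCD to get the simplest whole-number ratio:

2:3:1


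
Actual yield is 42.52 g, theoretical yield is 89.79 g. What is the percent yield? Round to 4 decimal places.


% yield = 100 * actual / theoretical
% yield = 100 * 42.52 / 89.79
% yield = 47.3549393 %, rounded to 4 dp:

47.3549 %


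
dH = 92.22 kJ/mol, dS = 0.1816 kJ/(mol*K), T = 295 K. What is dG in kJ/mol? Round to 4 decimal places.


Gibbs: dG = dH - T*dS (consistent units, dS already in kJ/(mol*K)).
T*dS = 295 * 0.1816 = 53.572
dG = 92.22 - (53.572)
dG = 38.648 kJ/mol, rounded to 4 dp:

38.6480 kJ/mol


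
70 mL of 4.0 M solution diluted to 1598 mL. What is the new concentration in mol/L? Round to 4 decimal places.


Dilution: M1*V1 = M2*V2, solve for M2.
M2 = M1*V1 / V2
M2 = 4.0 * 70 / 1598
M2 = 280.0 / 1598
M2 = 0.17521902 mol/L, rounded to 4 dp:

0.1752 mol/L


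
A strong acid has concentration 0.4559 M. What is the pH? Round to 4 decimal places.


A strong acid dissociates completely, so [H+] equals the given concentration.
pH = -log10([H+]) = -log10(0.4559)
pH = 0.34113041, rounded to 4 dp:

0.3411


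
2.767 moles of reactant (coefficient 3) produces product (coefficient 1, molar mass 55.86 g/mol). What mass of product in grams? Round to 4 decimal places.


Use the coefficient ratio to convert reactant moles to product moles, then multiply by the product's molar mass.
moles_P = moles_R * (coeff_P / coeff_R) = 2.767 * (1/3) = 0.922333
mass_P = moles_P * M_P = 0.922333 * 55.86
mass_P = 51.52152138 g, rounded to 4 dp:

51.5215 g


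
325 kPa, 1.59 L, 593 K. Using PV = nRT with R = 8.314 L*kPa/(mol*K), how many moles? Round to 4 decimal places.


PV = nRT, solve for n = PV / (RT).
PV = 325 * 1.59 = 516.75
RT = 8.314 * 593 = 4930.202
n = 516.75 / 4930.202
n = 0.10481315 mol, rounded to 4 dp:

0.1048 mol


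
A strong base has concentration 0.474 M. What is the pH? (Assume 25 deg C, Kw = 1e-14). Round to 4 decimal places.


A strong base dissociates completely, so [OH-] equals the given concentration.
pOH = -log10([OH-]) = -log10(0.474) = 0.324222
pH = 14 - pOH = 14 - 0.324222
pH = 13.675778, rounded to 4 dp:

13.6758


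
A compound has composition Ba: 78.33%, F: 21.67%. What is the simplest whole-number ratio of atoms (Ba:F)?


Assume 100 g of compound, divide each mass% by atomic mass to get moles, then normalize by the smallest to get a raw atom ratio.
Moles per 100 g: Ba: 78.33/137.327 = 0.5704, F: 21.67/18.998 = 1.1406
Raw ratio (divide by min = 0.5704): Ba: 1.0, F: 2.0
Multiply by 1 to clear fractions: Ba: 1.0 ~= 1, F: 2.0 ~= 2
Reduce by GCD to get the simplest whole-number ratio:

1:2


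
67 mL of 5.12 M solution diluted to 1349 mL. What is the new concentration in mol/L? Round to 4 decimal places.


Dilution: M1*V1 = M2*V2, solve for M2.
M2 = M1*V1 / V2
M2 = 5.12 * 67 / 1349
M2 = 343.04 / 1349
M2 = 0.25429207 mol/L, rounded to 4 dp:

0.2543 mol/L


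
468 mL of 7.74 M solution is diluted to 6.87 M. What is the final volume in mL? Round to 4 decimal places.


Dilution: M1*V1 = M2*V2, solve for V2.
V2 = M1*V1 / M2
V2 = 7.74 * 468 / 6.87
V2 = 3622.32 / 6.87
V2 = 527.26637555 mL, rounded to 4 dp:

527.2664 mL


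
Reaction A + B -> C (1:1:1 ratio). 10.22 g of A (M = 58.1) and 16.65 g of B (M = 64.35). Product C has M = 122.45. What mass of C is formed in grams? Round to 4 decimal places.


Find moles of each reactant; the smaller value is the limiting reagent in a 1:1:1 reaction, so moles_C equals moles of the limiter.
n_A = mass_A / M_A = 10.22 / 58.1 = 0.175904 mol
n_B = mass_B / M_B = 16.65 / 64.35 = 0.258741 mol
Limiting reagent: A (smaller), n_limiting = 0.175904 mol
mass_C = n_limiting * M_C = 0.175904 * 122.45
mass_C = 21.5394448 g, rounded to 4 dp:

21.5394 g


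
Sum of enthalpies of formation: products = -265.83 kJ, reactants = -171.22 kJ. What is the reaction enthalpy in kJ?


dH_rxn = sum(dH_f products) - sum(dH_f reactants)
dH_rxn = -265.83 - (-171.22)
dH_rxn = -94.61 kJ:

-94.61 kJ


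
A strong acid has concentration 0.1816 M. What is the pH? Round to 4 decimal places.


A strong acid dissociates completely, so [H+] equals the given concentration.
pH = -log10([H+]) = -log10(0.1816)
pH = 0.74088416, rounded to 4 dp:

0.7409


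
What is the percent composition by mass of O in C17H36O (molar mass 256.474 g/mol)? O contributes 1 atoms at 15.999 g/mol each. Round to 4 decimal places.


pct = 100 * (n_elem * M_elem) / M_total
mass_contribution = 1 * 15.999 = 15.999 g/mol
pct = 100 * 15.999 / 256.474
pct = 6.23805922 %, rounded to 4 dp:

6.2381 %


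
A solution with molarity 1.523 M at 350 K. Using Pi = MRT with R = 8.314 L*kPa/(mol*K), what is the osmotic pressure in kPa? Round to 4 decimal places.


Osmotic pressure (van't Hoff): Pi = M*R*T.
RT = 8.314 * 350 = 2909.9
Pi = 1.523 * 2909.9
Pi = 4431.7777 kPa, rounded to 4 dp:

4431.7777 kPa


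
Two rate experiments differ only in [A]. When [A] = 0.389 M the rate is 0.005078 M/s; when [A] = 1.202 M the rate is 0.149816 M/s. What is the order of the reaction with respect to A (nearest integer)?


Rate is proportional to [A]^n, so rate2/rate1 = ([A]2/[A]1)^n. Take logs to solve for n.
rate2/rate1 = 0.149816 / 0.005078 = 29.503
[A]2/[A]1 = 1.202 / 0.389 = 3.09
n = ln(29.503) / ln(3.09) = 3.0
Nearest integer order:

3


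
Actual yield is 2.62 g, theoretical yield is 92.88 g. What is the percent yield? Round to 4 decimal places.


% yield = 100 * actual / theoretical
% yield = 100 * 2.62 / 92.88
% yield = 2.8208441 %, rounded to 4 dp:

2.8208 %


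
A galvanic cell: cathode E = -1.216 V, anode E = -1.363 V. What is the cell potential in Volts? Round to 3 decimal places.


Standard cell potential: E_cell = E_cathode - E_anode.
E_cell = -1.216 - (-1.363)
E_cell = 0.147 V, rounded to 3 dp:

0.147 V


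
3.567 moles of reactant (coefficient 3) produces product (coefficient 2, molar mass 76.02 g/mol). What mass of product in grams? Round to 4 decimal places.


Use the coefficient ratio to convert reactant moles to product moles, then multiply by the product's molar mass.
moles_P = moles_R * (coeff_P / coeff_R) = 3.567 * (2/3) = 2.378
mass_P = moles_P * M_P = 2.378 * 76.02
mass_P = 180.77556 g, rounded to 4 dp:

180.7756 g


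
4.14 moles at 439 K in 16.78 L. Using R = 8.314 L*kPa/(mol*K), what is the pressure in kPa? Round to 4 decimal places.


PV = nRT, solve for P = nRT / V.
nRT = 4.14 * 8.314 * 439 = 15110.3624
P = 15110.3624 / 16.78
P = 900.49835518 kPa, rounded to 4 dp:

900.4984 kPa


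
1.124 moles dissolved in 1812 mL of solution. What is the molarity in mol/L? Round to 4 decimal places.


Convert volume to liters: V_L = V_mL / 1000.
V_L = 1812 / 1000 = 1.812 L
M = n / V_L = 1.124 / 1.812
M = 0.62030905 mol/L, rounded to 4 dp:

0.6203 mol/L


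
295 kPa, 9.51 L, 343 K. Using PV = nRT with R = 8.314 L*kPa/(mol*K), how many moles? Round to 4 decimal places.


PV = nRT, solve for n = PV / (RT).
PV = 295 * 9.51 = 2805.45
RT = 8.314 * 343 = 2851.702
n = 2805.45 / 2851.702
n = 0.98378091 mol, rounded to 4 dp:

0.9838 mol


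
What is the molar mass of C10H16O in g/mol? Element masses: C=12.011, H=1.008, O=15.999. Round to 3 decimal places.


M = sum(count * atomic_mass) over atoms.
M = 10*12.011 + 16*1.008 + 1*15.999
M = 120.11 + 16.128 + 15.999
M = 152.237 g/mol, rounded to 3 dp:

152.237 g/mol


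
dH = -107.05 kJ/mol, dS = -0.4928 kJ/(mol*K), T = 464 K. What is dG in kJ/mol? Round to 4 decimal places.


Gibbs: dG = dH - T*dS (consistent units, dS already in kJ/(mol*K)).
T*dS = 464 * -0.4928 = -228.6592
dG = -107.05 - (-228.6592)
dG = 121.6092 kJ/mol, rounded to 4 dp:

121.6092 kJ/mol


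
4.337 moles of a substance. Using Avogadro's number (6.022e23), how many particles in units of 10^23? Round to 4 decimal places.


N = n * NA, then divide by 1e23 for the requested units.
N / 1e23 = n * 6.022
N / 1e23 = 4.337 * 6.022
N / 1e23 = 26.117414, rounded to 4 dp:

26.1174


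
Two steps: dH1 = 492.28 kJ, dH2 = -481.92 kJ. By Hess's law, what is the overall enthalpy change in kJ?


Hess's law: enthalpy is a state function, so add the step enthalpies.
dH_total = dH1 + dH2 = 492.28 + (-481.92)
dH_total = 10.36 kJ:

10.36 kJ


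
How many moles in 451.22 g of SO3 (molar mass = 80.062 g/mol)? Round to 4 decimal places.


n = mass / M
n = 451.22 / 80.062
n = 5.63588219 mol, rounded to 4 dp:

5.6359 mol


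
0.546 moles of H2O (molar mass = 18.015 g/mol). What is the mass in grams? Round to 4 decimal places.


mass = n * M
mass = 0.546 * 18.015
mass = 9.83619 g, rounded to 4 dp:

9.8362 g


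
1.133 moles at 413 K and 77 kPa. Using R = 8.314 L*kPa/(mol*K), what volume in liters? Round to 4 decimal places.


PV = nRT, solve for V = nRT / P.
nRT = 1.133 * 8.314 * 413 = 3890.3617
V = 3890.3617 / 77
V = 50.52417792 L, rounded to 4 dp:

50.5242 L


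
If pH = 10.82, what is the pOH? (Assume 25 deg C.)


At 25 deg C, pH + pOH = 14.
pOH = 14 - pH = 14 - 10.82
pOH = 3.18:

3.18


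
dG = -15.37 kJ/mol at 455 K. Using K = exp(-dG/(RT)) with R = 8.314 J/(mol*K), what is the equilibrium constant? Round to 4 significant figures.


dG is in kJ/mol; multiply by 1000 to match R in J/(mol*K).
RT = 8.314 * 455 = 3782.87 J/mol
exponent = -dG*1000 / (RT) = -(-15.37*1000) / 3782.87 = 4.06305266
K = exp(4.06305266)
K = 58.151557, rounded to 4 significant figures:

58.15


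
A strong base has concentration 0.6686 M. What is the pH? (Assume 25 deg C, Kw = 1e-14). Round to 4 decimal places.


A strong base dissociates completely, so [OH-] equals the given concentration.
pOH = -log10([OH-]) = -log10(0.6686) = 0.174834
pH = 14 - pOH = 14 - 0.174834
pH = 13.825166, rounded to 4 dp:

13.8252


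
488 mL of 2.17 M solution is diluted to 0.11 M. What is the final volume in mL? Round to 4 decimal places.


Dilution: M1*V1 = M2*V2, solve for V2.
V2 = M1*V1 / M2
V2 = 2.17 * 488 / 0.11
V2 = 1058.96 / 0.11
V2 = 9626.90909091 mL, rounded to 4 dp:

9626.9091 mL


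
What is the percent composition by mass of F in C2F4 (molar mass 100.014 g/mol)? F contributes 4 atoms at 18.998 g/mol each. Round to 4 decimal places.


pct = 100 * (n_elem * M_elem) / M_total
mass_contribution = 4 * 18.998 = 75.992 g/mol
pct = 100 * 75.992 / 100.014
pct = 75.98136261 %, rounded to 4 dp:

75.9814 %


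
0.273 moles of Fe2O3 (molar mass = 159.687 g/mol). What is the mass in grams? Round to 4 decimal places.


mass = n * M
mass = 0.273 * 159.687
mass = 43.594551 g, rounded to 4 dp:

43.5946 g


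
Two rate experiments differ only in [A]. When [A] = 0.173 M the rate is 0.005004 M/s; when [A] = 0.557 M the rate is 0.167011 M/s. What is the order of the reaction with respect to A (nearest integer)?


Rate is proportional to [A]^n, so rate2/rate1 = ([A]2/[A]1)^n. Take logs to solve for n.
rate2/rate1 = 0.167011 / 0.005004 = 33.3755
[A]2/[A]1 = 0.557 / 0.173 = 3.2197
n = ln(33.3755) / ln(3.2197) = 3.0
Nearest integer order:

3


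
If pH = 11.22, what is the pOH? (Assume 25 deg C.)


At 25 deg C, pH + pOH = 14.
pOH = 14 - pH = 14 - 11.22
pOH = 2.78:

2.78


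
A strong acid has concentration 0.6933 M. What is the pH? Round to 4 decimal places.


A strong acid dissociates completely, so [H+] equals the given concentration.
pH = -log10([H+]) = -log10(0.6933)
pH = 0.1590788, rounded to 4 dp:

0.1591


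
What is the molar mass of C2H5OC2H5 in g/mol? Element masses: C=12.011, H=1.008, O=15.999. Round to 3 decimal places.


M = sum(count * atomic_mass) over atoms.
M = 4*12.011 + 10*1.008 + 1*15.999
M = 48.044 + 10.08 + 15.999
M = 74.123 g/mol, rounded to 3 dp:

74.123 g/mol


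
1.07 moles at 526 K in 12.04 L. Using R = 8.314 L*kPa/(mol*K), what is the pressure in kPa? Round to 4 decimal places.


PV = nRT, solve for P = nRT / V.
nRT = 1.07 * 8.314 * 526 = 4679.2855
P = 4679.2855 / 12.04
P = 388.64497508 kPa, rounded to 4 dp:

388.6450 kPa


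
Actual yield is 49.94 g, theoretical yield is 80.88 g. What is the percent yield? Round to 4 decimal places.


% yield = 100 * actual / theoretical
% yield = 100 * 49.94 / 80.88
% yield = 61.74579624 %, rounded to 4 dp:

61.7458 %


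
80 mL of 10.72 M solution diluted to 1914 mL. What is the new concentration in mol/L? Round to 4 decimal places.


Dilution: M1*V1 = M2*V2, solve for M2.
M2 = M1*V1 / V2
M2 = 10.72 * 80 / 1914
M2 = 857.6 / 1914
M2 = 0.44806688 mol/L, rounded to 4 dp:

0.4481 mol/L


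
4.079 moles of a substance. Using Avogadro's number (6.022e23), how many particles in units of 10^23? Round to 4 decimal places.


N = n * NA, then divide by 1e23 for the requested units.
N / 1e23 = n * 6.022
N / 1e23 = 4.079 * 6.022
N / 1e23 = 24.563738, rounded to 4 dp:

24.5637


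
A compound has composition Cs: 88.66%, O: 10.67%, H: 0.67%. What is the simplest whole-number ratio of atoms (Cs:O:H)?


Assume 100 g of compound, divide each mass% by atomic mass to get moles, then normalize by the smallest to get a raw atom ratio.
Moles per 100 g: Cs: 88.66/132.905 = 0.6671, O: 10.67/15.999 = 0.6669, H: 0.67/1.008 = 0.6647
Raw ratio (divide by min = 0.6647): Cs: 1.004, O: 1.003, H: 1.0
Multiply by 1 to clear fractions: Cs: 1.004 ~= 1, O: 1.003 ~= 1, H: 1.0 ~= 1
Reduce by GCD to get the simplest whole-number ratio:

1:1:1


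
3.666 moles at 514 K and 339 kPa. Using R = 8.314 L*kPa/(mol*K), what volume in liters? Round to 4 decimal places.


PV = nRT, solve for V = nRT / P.
nRT = 3.666 * 8.314 * 514 = 15666.2697
V = 15666.2697 / 339
V = 46.21318496 L, rounded to 4 dp:

46.2132 L


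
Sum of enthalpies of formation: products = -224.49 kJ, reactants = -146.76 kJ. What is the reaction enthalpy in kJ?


dH_rxn = sum(dH_f products) - sum(dH_f reactants)
dH_rxn = -224.49 - (-146.76)
dH_rxn = -77.73 kJ:

-77.73 kJ


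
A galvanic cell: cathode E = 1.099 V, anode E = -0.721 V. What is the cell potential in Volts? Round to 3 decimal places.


Standard cell potential: E_cell = E_cathode - E_anode.
E_cell = 1.099 - (-0.721)
E_cell = 1.82 V, rounded to 3 dp:

1.820 V


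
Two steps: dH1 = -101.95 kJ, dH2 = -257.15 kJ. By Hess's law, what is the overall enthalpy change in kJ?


Hess's law: enthalpy is a state function, so add the step enthalpies.
dH_total = dH1 + dH2 = -101.95 + (-257.15)
dH_total = -359.1 kJ:

-359.10 kJ


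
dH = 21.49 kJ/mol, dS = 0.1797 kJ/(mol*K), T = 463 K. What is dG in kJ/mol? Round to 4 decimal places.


Gibbs: dG = dH - T*dS (consistent units, dS already in kJ/(mol*K)).
T*dS = 463 * 0.1797 = 83.2011
dG = 21.49 - (83.2011)
dG = -61.7111 kJ/mol, rounded to 4 dp:

-61.7111 kJ/mol


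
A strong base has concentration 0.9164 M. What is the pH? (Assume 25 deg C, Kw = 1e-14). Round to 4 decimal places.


A strong base dissociates completely, so [OH-] equals the given concentration.
pOH = -log10([OH-]) = -log10(0.9164) = 0.037915
pH = 14 - pOH = 14 - 0.037915
pH = 13.962085, rounded to 4 dp:

13.9621


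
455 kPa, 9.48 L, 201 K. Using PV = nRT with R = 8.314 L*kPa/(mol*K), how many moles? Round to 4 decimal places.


PV = nRT, solve for n = PV / (RT).
PV = 455 * 9.48 = 4313.4
RT = 8.314 * 201 = 1671.114
n = 4313.4 / 1671.114
n = 2.58115245 mol, rounded to 4 dp:

2.5812 mol


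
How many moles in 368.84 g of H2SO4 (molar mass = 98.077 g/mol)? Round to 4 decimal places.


n = mass / M
n = 368.84 / 98.077
n = 3.76071862 mol, rounded to 4 dp:

3.7607 mol


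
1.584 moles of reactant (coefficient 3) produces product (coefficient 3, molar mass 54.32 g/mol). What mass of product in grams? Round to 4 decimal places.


Use the coefficient ratio to convert reactant moles to product moles, then multiply by the product's molar mass.
moles_P = moles_R * (coeff_P / coeff_R) = 1.584 * (3/3) = 1.584
mass_P = moles_P * M_P = 1.584 * 54.32
mass_P = 86.04288 g, rounded to 4 dp:

86.0429 g


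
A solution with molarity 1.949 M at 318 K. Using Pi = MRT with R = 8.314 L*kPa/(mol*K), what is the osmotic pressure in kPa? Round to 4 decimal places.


Osmotic pressure (van't Hoff): Pi = M*R*T.
RT = 8.314 * 318 = 2643.852
Pi = 1.949 * 2643.852
Pi = 5152.867548 kPa, rounded to 4 dp:

5152.8675 kPa


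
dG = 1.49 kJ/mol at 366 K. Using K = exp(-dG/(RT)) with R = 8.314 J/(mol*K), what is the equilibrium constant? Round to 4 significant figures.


dG is in kJ/mol; multiply by 1000 to match R in J/(mol*K).
RT = 8.314 * 366 = 3042.924 J/mol
exponent = -dG*1000 / (RT) = -(1.49*1000) / 3042.924 = -0.4896606
K = exp(-0.4896606)
K = 0.61283435, rounded to 4 significant figures:

0.6128


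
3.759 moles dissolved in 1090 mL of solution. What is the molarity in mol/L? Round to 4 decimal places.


Convert volume to liters: V_L = V_mL / 1000.
V_L = 1090 / 1000 = 1.09 L
M = n / V_L = 3.759 / 1.09
M = 3.44862385 mol/L, rounded to 4 dp:

3.4486 mol/L


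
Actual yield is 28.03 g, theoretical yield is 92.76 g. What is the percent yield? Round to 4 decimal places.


% yield = 100 * actual / theoretical
% yield = 100 * 28.03 / 92.76
% yield = 30.21776628 %, rounded to 4 dp:

30.2178 %


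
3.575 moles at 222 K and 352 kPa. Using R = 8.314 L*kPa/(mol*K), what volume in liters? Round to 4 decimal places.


PV = nRT, solve for V = nRT / P.
nRT = 3.575 * 8.314 * 222 = 6598.4061
V = 6598.4061 / 352
V = 18.74547187 L, rounded to 4 dp:

18.7455 L


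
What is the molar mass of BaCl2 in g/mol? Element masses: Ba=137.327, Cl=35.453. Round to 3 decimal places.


M = sum(count * atomic_mass) over atoms.
M = 1*137.327 + 2*35.453
M = 137.327 + 70.906
M = 208.233 g/mol, rounded to 3 dp:

208.233 g/mol


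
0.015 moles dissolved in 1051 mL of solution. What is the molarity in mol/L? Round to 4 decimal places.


Convert volume to liters: V_L = V_mL / 1000.
V_L = 1051 / 1000 = 1.051 L
M = n / V_L = 0.015 / 1.051
M = 0.01427212 mol/L, rounded to 4 dp:

0.0143 mol/L


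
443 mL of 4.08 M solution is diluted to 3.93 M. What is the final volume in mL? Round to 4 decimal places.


Dilution: M1*V1 = M2*V2, solve for V2.
V2 = M1*V1 / M2
V2 = 4.08 * 443 / 3.93
V2 = 1807.44 / 3.93
V2 = 459.90839695 mL, rounded to 4 dp:

459.9084 mL


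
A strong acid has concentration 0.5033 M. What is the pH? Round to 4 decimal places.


A strong acid dissociates completely, so [H+] equals the given concentration.
pH = -log10([H+]) = -log10(0.5033)
pH = 0.29817307, rounded to 4 dp:

0.2982


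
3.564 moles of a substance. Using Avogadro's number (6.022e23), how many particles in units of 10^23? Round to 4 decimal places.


N = n * NA, then divide by 1e23 for the requested units.
N / 1e23 = n * 6.022
N / 1e23 = 3.564 * 6.022
N / 1e23 = 21.462408, rounded to 4 dp:

21.4624


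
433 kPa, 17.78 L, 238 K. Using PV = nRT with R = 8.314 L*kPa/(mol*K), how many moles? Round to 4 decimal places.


PV = nRT, solve for n = PV / (RT).
PV = 433 * 17.78 = 7698.74
RT = 8.314 * 238 = 1978.732
n = 7698.74 / 1978.732
n = 3.89074417 mol, rounded to 4 dp:

3.8907 mol


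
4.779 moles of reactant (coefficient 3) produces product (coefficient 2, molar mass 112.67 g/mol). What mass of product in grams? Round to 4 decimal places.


Use the coefficient ratio to convert reactant moles to product moles, then multiply by the product's molar mass.
moles_P = moles_R * (coeff_P / coeff_R) = 4.779 * (2/3) = 3.186
mass_P = moles_P * M_P = 3.186 * 112.67
mass_P = 358.96662 g, rounded to 4 dp:

358.9666 g


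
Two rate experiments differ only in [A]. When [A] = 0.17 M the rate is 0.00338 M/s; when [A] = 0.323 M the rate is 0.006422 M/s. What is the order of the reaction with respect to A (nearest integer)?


Rate is proportional to [A]^n, so rate2/rate1 = ([A]2/[A]1)^n. Take logs to solve for n.
rate2/rate1 = 0.006422 / 0.00338 = 1.9
[A]2/[A]1 = 0.323 / 0.17 = 1.9
n = ln(1.9) / ln(1.9) = 1.0
Nearest integer order:

1


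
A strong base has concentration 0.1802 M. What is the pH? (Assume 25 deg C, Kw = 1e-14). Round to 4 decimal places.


A strong base dissociates completely, so [OH-] equals the given concentration.
pOH = -log10([OH-]) = -log10(0.1802) = 0.744245
pH = 14 - pOH = 14 - 0.744245
pH = 13.255755, rounded to 4 dp:

13.2558


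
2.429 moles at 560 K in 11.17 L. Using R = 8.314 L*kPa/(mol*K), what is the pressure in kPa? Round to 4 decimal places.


PV = nRT, solve for P = nRT / V.
nRT = 2.429 * 8.314 * 560 = 11309.0354
P = 11309.0354 / 11.17
P = 1012.44721576 kPa, rounded to 4 dp:

1012.4472 kPa


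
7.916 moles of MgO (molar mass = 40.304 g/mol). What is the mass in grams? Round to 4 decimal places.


mass = n * M
mass = 7.916 * 40.304
mass = 319.046464 g, rounded to 4 dp:

319.0465 g


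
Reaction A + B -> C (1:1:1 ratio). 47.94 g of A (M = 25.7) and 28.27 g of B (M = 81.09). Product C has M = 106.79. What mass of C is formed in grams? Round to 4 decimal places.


Find moles of each reactant; the smaller value is the limiting reagent in a 1:1:1 reaction, so moles_C equals moles of the limiter.
n_A = mass_A / M_A = 47.94 / 25.7 = 1.86537 mol
n_B = mass_B / M_B = 28.27 / 81.09 = 0.348625 mol
Limiting reagent: B (smaller), n_limiting = 0.348625 mol
mass_C = n_limiting * M_C = 0.348625 * 106.79
mass_C = 37.22966375 g, rounded to 4 dp:

37.2297 g


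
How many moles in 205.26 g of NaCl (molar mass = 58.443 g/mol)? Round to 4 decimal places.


n = mass / M
n = 205.26 / 58.443
n = 3.51214003 mol, rounded to 4 dp:

3.5121 mol


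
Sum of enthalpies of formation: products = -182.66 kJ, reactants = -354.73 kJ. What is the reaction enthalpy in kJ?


dH_rxn = sum(dH_f products) - sum(dH_f reactants)
dH_rxn = -182.66 - (-354.73)
dH_rxn = 172.07 kJ:

172.07 kJ


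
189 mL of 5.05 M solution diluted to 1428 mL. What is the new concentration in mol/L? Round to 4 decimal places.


Dilution: M1*V1 = M2*V2, solve for M2.
M2 = M1*V1 / V2
M2 = 5.05 * 189 / 1428
M2 = 954.45 / 1428
M2 = 0.66838235 mol/L, rounded to 4 dp:

0.6684 mol/L


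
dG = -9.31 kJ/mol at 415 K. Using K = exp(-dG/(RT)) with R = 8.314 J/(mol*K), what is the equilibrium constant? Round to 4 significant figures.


dG is in kJ/mol; multiply by 1000 to match R in J/(mol*K).
RT = 8.314 * 415 = 3450.31 J/mol
exponent = -dG*1000 / (RT) = -(-9.31*1000) / 3450.31 = 2.69830827
K = exp(2.69830827)
K = 14.854581, rounded to 4 significant figures:

14.85


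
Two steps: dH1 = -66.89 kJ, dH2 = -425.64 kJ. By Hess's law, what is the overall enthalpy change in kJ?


Hess's law: enthalpy is a state function, so add the step enthalpies.
dH_total = dH1 + dH2 = -66.89 + (-425.64)
dH_total = -492.53 kJ:

-492.53 kJ


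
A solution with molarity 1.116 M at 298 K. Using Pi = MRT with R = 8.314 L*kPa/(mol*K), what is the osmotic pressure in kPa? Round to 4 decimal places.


Osmotic pressure (van't Hoff): Pi = M*R*T.
RT = 8.314 * 298 = 2477.572
Pi = 1.116 * 2477.572
Pi = 2764.970352 kPa, rounded to 4 dp:

2764.9704 kPa


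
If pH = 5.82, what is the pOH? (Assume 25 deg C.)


At 25 deg C, pH + pOH = 14.
pOH = 14 - pH = 14 - 5.82
pOH = 8.18:

8.18


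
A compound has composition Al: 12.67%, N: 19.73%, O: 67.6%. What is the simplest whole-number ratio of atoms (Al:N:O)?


Assume 100 g of compound, divide each mass% by atomic mass to get moles, then normalize by the smallest to get a raw atom ratio.
Moles per 100 g: Al: 12.67/26.982 = 0.4696, N: 19.73/14.007 = 1.4086, O: 67.6/15.999 = 4.2253
Raw ratio (divide by min = 0.4696): Al: 1.0, N: 3.0, O: 8.998
Multiply by 1 to clear fractions: Al: 1.0 ~= 1, N: 3.0 ~= 3, O: 8.998 ~= 9
Reduce by GCD to get the simplest whole-number ratio:

1:3:9


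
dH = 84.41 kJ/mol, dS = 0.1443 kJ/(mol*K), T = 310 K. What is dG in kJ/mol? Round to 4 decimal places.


Gibbs: dG = dH - T*dS (consistent units, dS already in kJ/(mol*K)).
T*dS = 310 * 0.1443 = 44.733
dG = 84.41 - (44.733)
dG = 39.677 kJ/mol, rounded to 4 dp:

39.6770 kJ/mol


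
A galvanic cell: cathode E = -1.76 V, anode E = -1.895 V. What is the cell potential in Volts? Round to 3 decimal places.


Standard cell potential: E_cell = E_cathode - E_anode.
E_cell = -1.76 - (-1.895)
E_cell = 0.135 V, rounded to 3 dp:

0.135 V


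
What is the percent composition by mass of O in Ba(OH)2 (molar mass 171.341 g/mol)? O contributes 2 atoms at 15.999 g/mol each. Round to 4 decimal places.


pct = 100 * (n_elem * M_elem) / M_total
mass_contribution = 2 * 15.999 = 31.998 g/mol
pct = 100 * 31.998 / 171.341
pct = 18.67503983 %, rounded to 4 dp:

18.6750 %


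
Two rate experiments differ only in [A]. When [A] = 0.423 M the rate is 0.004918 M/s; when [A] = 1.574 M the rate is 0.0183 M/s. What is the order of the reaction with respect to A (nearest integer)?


Rate is proportional to [A]^n, so rate2/rate1 = ([A]2/[A]1)^n. Take logs to solve for n.
rate2/rate1 = 0.0183 / 0.004918 = 3.721
[A]2/[A]1 = 1.574 / 0.423 = 3.721
n = ln(3.721) / ln(3.721) = 1.0
Nearest integer order:

1


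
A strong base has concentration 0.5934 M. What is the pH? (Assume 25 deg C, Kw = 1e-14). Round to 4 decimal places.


A strong base dissociates completely, so [OH-] equals the given concentration.
pOH = -log10([OH-]) = -log10(0.5934) = 0.226652
pH = 14 - pOH = 14 - 0.226652
pH = 13.773348, rounded to 4 dp:

13.7733


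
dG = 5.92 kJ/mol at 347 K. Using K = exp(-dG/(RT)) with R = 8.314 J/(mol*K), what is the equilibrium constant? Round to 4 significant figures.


dG is in kJ/mol; multiply by 1000 to match R in J/(mol*K).
RT = 8.314 * 347 = 2884.958 J/mol
exponent = -dG*1000 / (RT) = -(5.92*1000) / 2884.958 = -2.05202294
K = exp(-2.05202294)
K = 0.12847474, rounded to 4 significant figures:

0.1285


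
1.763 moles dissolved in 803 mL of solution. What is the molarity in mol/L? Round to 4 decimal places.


Convert volume to liters: V_L = V_mL / 1000.
V_L = 803 / 1000 = 0.803 L
M = n / V_L = 1.763 / 0.803
M = 2.19551681 mol/L, rounded to 4 dp:

2.1955 mol/L


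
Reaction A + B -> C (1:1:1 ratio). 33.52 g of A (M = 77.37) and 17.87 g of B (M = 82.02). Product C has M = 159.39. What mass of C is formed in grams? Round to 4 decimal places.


Find moles of each reactant; the smaller value is the limiting reagent in a 1:1:1 reaction, so moles_C equals moles of the limiter.
n_A = mass_A / M_A = 33.52 / 77.37 = 0.433243 mol
n_B = mass_B / M_B = 17.87 / 82.02 = 0.217874 mol
Limiting reagent: B (smaller), n_limiting = 0.217874 mol
mass_C = n_limiting * M_C = 0.217874 * 159.39
mass_C = 34.72693686 g, rounded to 4 dp:

34.7269 g


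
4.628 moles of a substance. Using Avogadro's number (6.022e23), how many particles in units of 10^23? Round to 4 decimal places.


N = n * NA, then divide by 1e23 for the requested units.
N / 1e23 = n * 6.022
N / 1e23 = 4.628 * 6.022
N / 1e23 = 27.869816, rounded to 4 dp:

27.8698


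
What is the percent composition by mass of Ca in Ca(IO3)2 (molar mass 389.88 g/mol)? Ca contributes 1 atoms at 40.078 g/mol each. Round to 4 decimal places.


pct = 100 * (n_elem * M_elem) / M_total
mass_contribution = 1 * 40.078 = 40.078 g/mol
pct = 100 * 40.078 / 389.88
pct = 10.2795732 %, rounded to 4 dp:

10.2796 %


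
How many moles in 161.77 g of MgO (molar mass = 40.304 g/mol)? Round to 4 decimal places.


n = mass / M
n = 161.77 / 40.304
n = 4.01374553 mol, rounded to 4 dp:

4.0137 mol


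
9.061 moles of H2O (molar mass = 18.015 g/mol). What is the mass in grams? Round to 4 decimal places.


mass = n * M
mass = 9.061 * 18.015
mass = 163.233915 g, rounded to 4 dp:

163.2339 g


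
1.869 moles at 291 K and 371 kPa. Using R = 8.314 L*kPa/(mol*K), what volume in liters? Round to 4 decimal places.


PV = nRT, solve for V = nRT / P.
nRT = 1.869 * 8.314 * 291 = 4521.81
V = 4521.81 / 371
V = 12.18816712 L, rounded to 4 dp:

12.1882 L


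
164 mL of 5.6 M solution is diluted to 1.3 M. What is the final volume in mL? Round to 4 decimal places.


Dilution: M1*V1 = M2*V2, solve for V2.
V2 = M1*V1 / M2
V2 = 5.6 * 164 / 1.3
V2 = 918.4 / 1.3
V2 = 706.46153846 mL, rounded to 4 dp:

706.4615 mL


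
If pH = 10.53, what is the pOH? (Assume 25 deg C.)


At 25 deg C, pH + pOH = 14.
pOH = 14 - pH = 14 - 10.53
pOH = 3.47:

3.47


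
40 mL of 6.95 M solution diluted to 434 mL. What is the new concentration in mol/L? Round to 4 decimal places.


Dilution: M1*V1 = M2*V2, solve for M2.
M2 = M1*V1 / V2
M2 = 6.95 * 40 / 434
M2 = 278.0 / 434
M2 = 0.640553 mol/L, rounded to 4 dp:

0.6406 mol/L


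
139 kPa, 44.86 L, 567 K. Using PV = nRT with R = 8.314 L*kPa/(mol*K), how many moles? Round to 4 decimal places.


PV = nRT, solve for n = PV / (RT).
PV = 139 * 44.86 = 6235.54
RT = 8.314 * 567 = 4714.038
n = 6235.54 / 4714.038
n = 1.32275981 mol, rounded to 4 dp:

1.3228 mol


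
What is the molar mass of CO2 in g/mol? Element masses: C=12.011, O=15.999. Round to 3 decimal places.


M = sum(count * atomic_mass) over atoms.
M = 1*12.011 + 2*15.999
M = 12.011 + 31.998
M = 44.009 g/mol, rounded to 3 dp:

44.009 g/mol


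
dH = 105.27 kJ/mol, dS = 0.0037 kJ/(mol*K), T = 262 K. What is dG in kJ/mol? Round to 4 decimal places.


Gibbs: dG = dH - T*dS (consistent units, dS already in kJ/(mol*K)).
T*dS = 262 * 0.0037 = 0.9694
dG = 105.27 - (0.9694)
dG = 104.3006 kJ/mol, rounded to 4 dp:

104.3006 kJ/mol


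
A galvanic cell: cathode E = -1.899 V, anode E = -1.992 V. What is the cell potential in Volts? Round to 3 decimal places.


Standard cell potential: E_cell = E_cathode - E_anode.
E_cell = -1.899 - (-1.992)
E_cell = 0.093 V, rounded to 3 dp:

0.093 V


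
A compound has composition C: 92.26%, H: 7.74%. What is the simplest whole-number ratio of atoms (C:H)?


Assume 100 g of compound, divide each mass% by atomic mass to get moles, then normalize by the smallest to get a raw atom ratio.
Moles per 100 g: C: 92.26/12.011 = 7.6813, H: 7.74/1.008 = 7.6786
Raw ratio (divide by min = 7.6786): C: 1.0, H: 1.0
Multiply by 1 to clear fractions: C: 1.0 ~= 1, H: 1.0 ~= 1
Reduce by GCD to get the simplest whole-number ratio:

1:1


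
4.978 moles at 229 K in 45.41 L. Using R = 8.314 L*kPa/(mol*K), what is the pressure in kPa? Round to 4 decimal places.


PV = nRT, solve for P = nRT / V.
nRT = 4.978 * 8.314 * 229 = 9477.6441
P = 9477.6441 / 45.41
P = 208.71270865 kPa, rounded to 4 dp:

208.7127 kPa


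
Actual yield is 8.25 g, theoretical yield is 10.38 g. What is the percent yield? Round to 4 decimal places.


% yield = 100 * actual / theoretical
% yield = 100 * 8.25 / 10.38
% yield = 79.47976879 %, rounded to 4 dp:

79.4798 %


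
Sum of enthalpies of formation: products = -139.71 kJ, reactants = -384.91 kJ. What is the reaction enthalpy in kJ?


dH_rxn = sum(dH_f products) - sum(dH_f reactants)
dH_rxn = -139.71 - (-384.91)
dH_rxn = 245.2 kJ:

245.20 kJ


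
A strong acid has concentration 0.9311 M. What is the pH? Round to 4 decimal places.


A strong acid dissociates completely, so [H+] equals the given concentration.
pH = -log10([H+]) = -log10(0.9311)
pH = 0.03100367, rounded to 4 dp:

0.0310


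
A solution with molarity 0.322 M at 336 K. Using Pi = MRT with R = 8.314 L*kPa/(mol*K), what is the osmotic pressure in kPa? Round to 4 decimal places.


Osmotic pressure (van't Hoff): Pi = M*R*T.
RT = 8.314 * 336 = 2793.504
Pi = 0.322 * 2793.504
Pi = 899.508288 kPa, rounded to 4 dp:

899.5083 kPa


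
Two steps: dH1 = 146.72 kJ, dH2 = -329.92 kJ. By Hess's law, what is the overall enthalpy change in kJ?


Hess's law: enthalpy is a state function, so add the step enthalpies.
dH_total = dH1 + dH2 = 146.72 + (-329.92)
dH_total = -183.2 kJ:

-183.20 kJ


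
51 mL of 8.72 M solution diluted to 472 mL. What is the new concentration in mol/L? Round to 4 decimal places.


Dilution: M1*V1 = M2*V2, solve for M2.
M2 = M1*V1 / V2
M2 = 8.72 * 51 / 472
M2 = 444.72 / 472
M2 = 0.94220339 mol/L, rounded to 4 dp:

0.9422 mol/L
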